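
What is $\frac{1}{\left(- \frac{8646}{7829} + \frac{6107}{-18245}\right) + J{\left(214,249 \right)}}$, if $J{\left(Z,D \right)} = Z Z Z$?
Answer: $\frac{142840105}{1399881960438147} \approx 1.0204 \cdot 10^{-7}$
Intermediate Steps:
$J{\left(Z,D \right)} = Z^{3}$ ($J{\left(Z,D \right)} = Z^{2} Z = Z^{3}$)
$\frac{1}{\left(- \frac{8646}{7829} + \frac{6107}{-18245}\right) + J{\left(214,249 \right)}} = \frac{1}{\left(- \frac{8646}{7829} + \frac{6107}{-18245}\right) + 214^{3}} = \frac{1}{\left(\left(-8646\right) \frac{1}{7829} + 6107 \left(- \frac{1}{18245}\right)\right) + 9800344} = \frac{1}{\left(- \frac{8646}{7829} - \frac{6107}{18245}\right) + 9800344} = \frac{1}{- \frac{205557973}{142840105} + 9800344} = \frac{1}{\frac{1399881960438147}{142840105}} = \frac{142840105}{1399881960438147}$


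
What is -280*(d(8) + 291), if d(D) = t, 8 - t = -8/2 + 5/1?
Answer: -83440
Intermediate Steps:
t = 7 (t = 8 - (-8/2 + 5/1) = 8 - (-8*1/2 + 5*1) = 8 - (-4 + 5) = 8 - 1*1 = 8 - 1 = 7)
d(D) = 7
-280*(d(8) + 291) = -280*(7 + 291) = -280*298 = -1*83440 = -83440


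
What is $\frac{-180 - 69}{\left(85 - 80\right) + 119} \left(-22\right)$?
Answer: $\frac{2739}{62} \approx 44.177$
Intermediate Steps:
$\frac{-180 - 69}{\left(85 - 80\right) + 119} \left(-22\right) = - \frac{249}{\left(85 - 80\right) + 119} \left(-22\right) = - \frac{249}{5 + 119} \left(-22\right) = - \frac{249}{124} \left(-22\right) = \left(-249\right) \frac{1}{124} \left(-22\right) = \left(- \frac{249}{124}\right) \left(-22\right) = \frac{2739}{62}$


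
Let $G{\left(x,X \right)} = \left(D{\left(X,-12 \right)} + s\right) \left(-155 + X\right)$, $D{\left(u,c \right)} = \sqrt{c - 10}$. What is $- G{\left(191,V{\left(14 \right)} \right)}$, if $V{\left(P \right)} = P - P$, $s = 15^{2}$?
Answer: $34875 + 155 i \sqrt{22} \approx 34875.0 + 727.01 i$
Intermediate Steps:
$s = 225$
$V{\left(P \right)} = 0$
$D{\left(u,c \right)} = \sqrt{-10 + c}$
$G{\left(x,X \right)} = \left(-155 + X\right) \left(225 + i \sqrt{22}\right)$ ($G{\left(x,X \right)} = \left(\sqrt{-10 - 12} + 225\right) \left(-155 + X\right) = \left(\sqrt{-22} + 225\right) \left(-155 + X\right) = \left(i \sqrt{22} + 225\right) \left(-155 + X\right) = \left(225 + i \sqrt{22}\right) \left(-155 + X\right) = \left(-155 + X\right) \left(225 + i \sqrt{22}\right)$)
$- G{\left(191,V{\left(14 \right)} \right)} = - (-34875 + 225 \cdot 0 - 155 i \sqrt{22} + i 0 \sqrt{22}) = - (-34875 + 0 - 155 i \sqrt{22} + 0) = - (-34875 - 155 i \sqrt{22}) = 34875 + 155 i \sqrt{22}$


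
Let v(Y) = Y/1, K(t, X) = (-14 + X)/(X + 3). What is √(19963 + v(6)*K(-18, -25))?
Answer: √2416810/11 ≈ 141.33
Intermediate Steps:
K(t, X) = (-14 + X)/(3 + X)
v(Y) = Y (v(Y) = Y*1 = Y)
√(19963 + v(6)*K(-18, -25)) = √(19963 + 6*((-14 - 25)/(3 - 25))) = √(19963 + 6*(-39/(-22))) = √(19963 + 6*(-1/22*(-39))) = √(19963 + 6*(39/22)) = √(19963 + 117/11) = √(219710/11) = √2416810/11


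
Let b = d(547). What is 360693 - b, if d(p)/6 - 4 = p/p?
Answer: 360663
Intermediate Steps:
d(p) = 30 (d(p) = 24 + 6*(p/p) = 24 + 6*1 = 24 + 6 = 30)
b = 30
360693 - b = 360693 - 1*30 = 360693 - 30 = 360663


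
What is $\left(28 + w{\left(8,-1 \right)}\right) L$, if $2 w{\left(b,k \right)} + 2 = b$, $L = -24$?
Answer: $-744$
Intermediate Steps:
$w{\left(b,k \right)} = -1 + \frac{b}{2}$
$\left(28 + w{\left(8,-1 \right)}\right) L = \left(28 + \left(-1 + \frac{1}{2} \cdot 8\right)\right) \left(-24\right) = \left(28 + \left(-1 + 4\right)\right) \left(-24\right) = \left(28 + 3\right) \left(-24\right) = 31 \left(-24\right) = -744$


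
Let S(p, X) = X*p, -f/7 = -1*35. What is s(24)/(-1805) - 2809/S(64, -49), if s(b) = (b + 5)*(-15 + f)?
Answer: -3169375/1132096 ≈ -2.7996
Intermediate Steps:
f = 245 (f = -(-7)*35 = -7*(-35) = 245)
s(b) = 1150 + 230*b (s(b) = (b + 5)*(-15 + 245) = (5 + b)*230 = 1150 + 230*b)
s(24)/(-1805) - 2809/S(64, -49) = (1150 + 230*24)/(-1805) - 2809/((-49*64)) = (1150 + 5520)*(-1/1805) - 2809/(-3136) = 6670*(-1/1805) - 2809*(-1/3136) = -1334/361 + 2809/3136 = -3169375/1132096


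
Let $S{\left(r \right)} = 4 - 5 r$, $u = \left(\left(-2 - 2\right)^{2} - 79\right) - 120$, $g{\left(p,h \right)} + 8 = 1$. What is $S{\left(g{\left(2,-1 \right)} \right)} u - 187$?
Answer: $-7324$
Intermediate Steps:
$g{\left(p,h \right)} = -7$ ($g{\left(p,h \right)} = -8 + 1 = -7$)
$u = -183$ ($u = \left(\left(-4\right)^{2} - 79\right) - 120 = \left(16 - 79\right) - 120 = -63 - 120 = -183$)
$S{\left(g{\left(2,-1 \right)} \right)} u - 187 = \left(4 - -35\right) \left(-183\right) - 187 = \left(4 + 35\right) \left(-183\right) - 187 = 39 \left(-183\right) - 187 = -7137 - 187 = -7324$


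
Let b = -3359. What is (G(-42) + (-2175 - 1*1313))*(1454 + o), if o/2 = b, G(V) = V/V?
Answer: 18355568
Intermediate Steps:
G(V) = 1
o = -6718 (o = 2*(-3359) = -6718)
(G(-42) + (-2175 - 1*1313))*(1454 + o) = (1 + (-2175 - 1*1313))*(1454 - 6718) = (1 + (-2175 - 1313))*(-5264) = (1 - 3488)*(-5264) = -3487*(-5264) = 18355568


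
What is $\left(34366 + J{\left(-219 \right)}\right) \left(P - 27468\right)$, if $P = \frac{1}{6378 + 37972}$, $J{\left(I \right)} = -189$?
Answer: $- \frac{41634619592423}{44350} \approx -9.3877 \cdot 10^{8}$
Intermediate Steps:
$P = \frac{1}{44350} \approx 2.2548 \cdot 10^{-5}$
$\left(34366 + J{\left(-219 \right)}\right) \left(P - 27468\right) = \left(34366 - 189\right) \left(\frac{1}{44350} - 27468\right) = 34177 \left(- \frac{1218205799}{44350}\right) = - \frac{41634619592423}{44350}$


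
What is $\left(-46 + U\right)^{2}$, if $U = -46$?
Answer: $8464$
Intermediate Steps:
$\left(-46 + U\right)^{2} = \left(-46 - 46\right)^{2} = \left(-92\right)^{2} = 8464$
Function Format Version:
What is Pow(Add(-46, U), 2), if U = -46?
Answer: 8464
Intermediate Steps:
Pow(Add(-46, U), 2) = Pow(Add(-46, -46), 2) = Pow(-92, 2) = 8464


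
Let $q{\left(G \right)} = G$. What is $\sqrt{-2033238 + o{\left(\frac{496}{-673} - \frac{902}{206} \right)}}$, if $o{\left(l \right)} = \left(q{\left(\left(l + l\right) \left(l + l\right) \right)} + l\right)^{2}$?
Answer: $\frac{i \sqrt{46716987527539333376961173}}{4805123761} \approx 1422.4 i$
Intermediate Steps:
$o{\left(l \right)} = \left(l + 4 l^{2}\right)^{2}$ ($o{\left(l \right)} = \left(\left(l + l\right) \left(l + l\right) + l\right)^{2} = \left(2 l 2 l + l\right)^{2} = \left(4 l^{2} + l\right)^{2} = \left(l + 4 l^{2}\right)^{2}$)
$\sqrt{-2033238 + o{\left(\frac{496}{-673} - \frac{902}{206} \right)}} = \sqrt{-2033238 + \left(\frac{496}{-673} - \frac{902}{206}\right)^{2} \left(1 + 4 \left(\frac{496}{-673} - \frac{902}{206}\right)\right)^{2}} = \sqrt{-2033238 + \left(496 \left(- \frac{1}{673}\right) - \frac{451}{103}\right)^{2} \left(1 + 4 \left(496 \left(- \frac{1}{673}\right) - \frac{451}{103}\right)\right)^{2}} = \sqrt{-2033238 + \left(- \frac{496}{673} - \frac{451}{103}\right)^{2} \left(1 + 4 \left(- \frac{496}{673} - \frac{451}{103}\right)\right)^{2}} = \sqrt{-2033238 + \left(- \frac{354611}{69319}\right)^{2} \left(1 + 4 \left(- \frac{354611}{69319}\right)\right)^{2}} = \sqrt{-2033238 + \frac{125748961321 \left(1 - \frac{1418444}{69319}\right)^{2}}{4805123761}} = \sqrt{-2033238 + \frac{125748961321 \left(- \frac{1349125}{69319}\right)^{2}}{4805123761}} = \sqrt{-2033238 + \frac{125748961321}{4805123761} \cdot \frac{1820138265625}{4805123761}} = \sqrt{-2033238 + \frac{228880496362950148890625}{23089214358526785121}} = \sqrt{- \frac{46716987527539333376961173}{23089214358526785121}} = \frac{i \sqrt{46716987527539333376961173}}{4805123761}$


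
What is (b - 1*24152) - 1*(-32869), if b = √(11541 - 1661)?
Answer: 8717 + 2*√2470 ≈ 8816.4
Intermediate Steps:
b = 2*√2470 (b = √9880 = 2*√2470 ≈ 99.398)
(b - 1*24152) - 1*(-32869) = (2*√2470 - 1*24152) - 1*(-32869) = (2*√2470 - 24152) + 32869 = (-24152 + 2*√2470) + 32869 = 8717 + 2*√2470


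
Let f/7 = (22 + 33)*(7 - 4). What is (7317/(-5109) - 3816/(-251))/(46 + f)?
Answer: 5886459/513371053 ≈ 0.011466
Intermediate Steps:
f = 1155 (f = 7*((22 + 33)*(7 - 4)) = 7*(55*3) = 7*165 = 1155)
(7317/(-5109) - 3816/(-251))/(46 + f) = (7317/(-5109) - 3816/(-251))/(46 + 1155) = (7317*(-1/5109) - 3816*(-1/251))/1201 = (-2439/1703 + 3816/251)/1201 = (1/1201)*(5886459/427453) = 5886459/513371053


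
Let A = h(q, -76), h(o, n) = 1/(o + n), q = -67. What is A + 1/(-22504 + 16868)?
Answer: -5779/805948 ≈ -0.0071704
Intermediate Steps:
h(o, n) = 1/(n + o)
A = -1/143 (A = 1/(-76 - 67) = 1/(-143) = -1/143 ≈ -0.0069930)
A + 1/(-22504 + 16868) = -1/143 + 1/(-22504 + 16868) = -1/143 + 1/(-5636) = -1/143 - 1/5636 = -5779/805948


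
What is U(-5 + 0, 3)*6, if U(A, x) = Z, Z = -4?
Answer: -24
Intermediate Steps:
U(A, x) = -4
U(-5 + 0, 3)*6 = -4*6 = -24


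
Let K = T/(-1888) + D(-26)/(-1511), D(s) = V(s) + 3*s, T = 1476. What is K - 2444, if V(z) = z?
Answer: -1743549719/713192 ≈ -2444.7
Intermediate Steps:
D(s) = 4*s (D(s) = s + 3*s = 4*s)
K = -508471/713192 (K = 1476/(-1888) + (4*(-26))/(-1511) = 1476*(-1/1888) - 104*(-1/1511) = -369/472 + 104/1511 = -508471/713192 ≈ -0.71295)
K - 2444 = -508471/713192 - 2444 = -1743549719/713192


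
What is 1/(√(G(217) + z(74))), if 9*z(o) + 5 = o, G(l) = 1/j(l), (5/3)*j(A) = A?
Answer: √813099/2498 ≈ 0.36098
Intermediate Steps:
j(A) = 3*A/5
G(l) = 5/(3*l) (G(l) = 1/(3*l/5) = 5/(3*l))
z(o) = -5/9 + o/9
1/(√(G(217) + z(74))) = 1/(√((5/3)/217 + (-5/9 + (⅑)*74))) = 1/(√((5/3)*(1/217) + (-5/9 + 74/9))) = 1/(√(5/651 + 23/3)) = 1/(√(4996/651)) = 1/(2*√813099/651) = √813099/2498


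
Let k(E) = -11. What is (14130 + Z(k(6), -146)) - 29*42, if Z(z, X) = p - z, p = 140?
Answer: 13063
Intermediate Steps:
Z(z, X) = 140 - z
(14130 + Z(k(6), -146)) - 29*42 = (14130 + (140 - 1*(-11))) - 29*42 = (14130 + (140 + 11)) - 1218 = (14130 + 151) - 1218 = 14281 - 1218 = 13063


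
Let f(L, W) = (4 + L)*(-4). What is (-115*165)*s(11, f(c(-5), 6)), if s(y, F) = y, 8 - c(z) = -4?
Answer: -208725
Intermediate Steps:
c(z) = 12 (c(z) = 8 - 1*(-4) = 8 + 4 = 12)
f(L, W) = -16 - 4*L
(-115*165)*s(11, f(c(-5), 6)) = -115*165*11 = -18975*11 = -208725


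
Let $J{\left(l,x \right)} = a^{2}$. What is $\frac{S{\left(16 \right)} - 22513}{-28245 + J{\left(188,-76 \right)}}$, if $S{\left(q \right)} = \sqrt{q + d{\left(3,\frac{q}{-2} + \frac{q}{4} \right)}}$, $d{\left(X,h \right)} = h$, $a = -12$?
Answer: $\frac{22513}{28101} - \frac{2 \sqrt{3}}{28101} \approx 0.80102$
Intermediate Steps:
$S{\left(q \right)} = \frac{\sqrt{3} \sqrt{q}}{2}$ ($S{\left(q \right)} = \sqrt{q + \left(\frac{q}{-2} + \frac{q}{4}\right)} = \sqrt{q + \left(q \left(- \frac{1}{2}\right) + q \frac{1}{4}\right)} = \sqrt{q + \left(- \frac{q}{2} + \frac{q}{4}\right)} = \sqrt{q - \frac{q}{4}} = \sqrt{\frac{3 q}{4}} = \frac{\sqrt{3} \sqrt{q}}{2}$)
$J{\left(l,x \right)} = 144$ ($J{\left(l,x \right)} = \left(-12\right)^{2} = 144$)
$\frac{S{\left(16 \right)} - 22513}{-28245 + J{\left(188,-76 \right)}} = \frac{\frac{\sqrt{3} \sqrt{16}}{2} - 22513}{-28245 + 144} = \frac{\frac{1}{2} \sqrt{3} \cdot 4 - 22513}{-28101} = \left(2 \sqrt{3} - 22513\right) \left(- \frac{1}{28101}\right) = \left(-22513 + 2 \sqrt{3}\right) \left(- \frac{1}{28101}\right) = \frac{22513}{28101} - \frac{2 \sqrt{3}}{28101}$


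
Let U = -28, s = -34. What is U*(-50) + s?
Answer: 1366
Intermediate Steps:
U*(-50) + s = -28*(-50) - 34 = 1400 - 34 = 1366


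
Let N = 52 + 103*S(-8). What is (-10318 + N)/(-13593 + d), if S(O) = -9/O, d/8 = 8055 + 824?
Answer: -81201/459512 ≈ -0.17671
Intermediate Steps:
d = 71032 (d = 8*(8055 + 824) = 8*8879 = 71032)
N = 1343/8 (N = 52 + 103*(-9/(-8)) = 52 + 103*(-9*(-⅛)) = 52 + 103*(9/8) = 52 + 927/8 = 1343/8 ≈ 167.88)
(-10318 + N)/(-13593 + d) = (-10318 + 1343/8)/(-13593 + 71032) = -81201/8/57439 = -81201/8*1/57439 = -81201/459512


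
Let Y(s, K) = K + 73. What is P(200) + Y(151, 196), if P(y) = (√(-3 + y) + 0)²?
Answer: 466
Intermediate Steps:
Y(s, K) = 73 + K
P(y) = -3 + y (P(y) = (√(-3 + y))² = -3 + y)
P(200) + Y(151, 196) = (-3 + 200) + (73 + 196) = 197 + 269 = 466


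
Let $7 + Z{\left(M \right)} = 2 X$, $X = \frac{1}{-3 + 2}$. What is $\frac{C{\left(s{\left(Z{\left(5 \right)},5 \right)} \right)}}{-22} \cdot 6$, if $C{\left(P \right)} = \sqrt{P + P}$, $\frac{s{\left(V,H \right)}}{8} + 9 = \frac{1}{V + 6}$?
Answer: $- \frac{8 i \sqrt{21}}{11} \approx - 3.3328 i$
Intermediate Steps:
$X = -1$ ($X = \frac{1}{-1} = -1$)
$Z{\left(M \right)} = -9$ ($Z{\left(M \right)} = -7 + 2 \left(-1\right) = -7 - 2 = -9$)
$s{\left(V,H \right)} = -72 + \frac{8}{6 + V}$ ($s{\left(V,H \right)} = -72 + \frac{8}{V + 6} = -72 + \frac{8}{6 + V}$)
$C{\left(P \right)} = \sqrt{2} \sqrt{P}$ ($C{\left(P \right)} = \sqrt{2 P} = \sqrt{2} \sqrt{P}$)
$\frac{C{\left(s{\left(Z{\left(5 \right)},5 \right)} \right)}}{-22} \cdot 6 = \frac{\sqrt{2} \sqrt{\frac{8 \left(-53 - -81\right)}{6 - 9}}}{-22} \cdot 6 = \sqrt{2} \sqrt{\frac{8 \left(-53 + 81\right)}{-3}} \left(- \frac{1}{22}\right) 6 = \sqrt{2} \sqrt{8 \left(- \frac{1}{3}\right) 28} \left(- \frac{1}{22}\right) 6 = \sqrt{2} \sqrt{- \frac{224}{3}} \left(- \frac{1}{22}\right) 6 = \sqrt{2} \frac{4 i \sqrt{42}}{3} \left(- \frac{1}{22}\right) 6 = \frac{8 i \sqrt{21}}{3} \left(- \frac{1}{22}\right) 6 = - \frac{4 i \sqrt{21}}{33} \cdot 6 = - \frac{8 i \sqrt{21}}{11}$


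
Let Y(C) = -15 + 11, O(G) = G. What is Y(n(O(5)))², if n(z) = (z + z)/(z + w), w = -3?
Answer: 16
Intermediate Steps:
n(z) = 2*z/(-3 + z) (n(z) = (z + z)/(z - 3) = (2*z)/(-3 + z) = 2*z/(-3 + z))
Y(C) = -4
Y(n(O(5)))² = (-4)² = 16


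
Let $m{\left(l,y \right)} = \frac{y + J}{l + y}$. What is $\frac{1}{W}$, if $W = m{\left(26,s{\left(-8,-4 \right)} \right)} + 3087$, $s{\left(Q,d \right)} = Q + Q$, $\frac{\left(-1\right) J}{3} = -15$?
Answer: $\frac{10}{30899} \approx 0.00032364$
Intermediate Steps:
$J = 45$ ($J = \left(-3\right) \left(-15\right) = 45$)
$s{\left(Q,d \right)} = 2 Q$
$m{\left(l,y \right)} = \frac{45 + y}{l + y}$ ($m{\left(l,y \right)} = \frac{y + 45}{l + y} = \frac{45 + y}{l + y}$)
$W = \frac{30899}{10}$ ($W = \frac{45 + 2 \left(-8\right)}{26 + 2 \left(-8\right)} + 3087 = \frac{45 - 16}{26 - 16} + 3087 = \frac{1}{10} \cdot 29 + 3087 = \frac{29}{10} + 3087 = \frac{30899}{10} \approx 3089.9$)
$\frac{1}{W} = \frac{1}{\frac{30899}{10}} = \frac{10}{30899}$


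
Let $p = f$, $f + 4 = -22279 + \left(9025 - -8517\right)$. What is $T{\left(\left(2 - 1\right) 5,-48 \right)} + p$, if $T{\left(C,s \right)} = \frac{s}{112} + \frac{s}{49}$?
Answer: $- \frac{232378}{49} \approx -4742.4$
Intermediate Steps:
$f = -4741$ ($f = -4 + \left(-22279 + \left(9025 - -8517\right)\right) = -4 + \left(-22279 + \left(9025 + 8517\right)\right) = -4 + \left(-22279 + 17542\right) = -4 - 4737 = -4741$)
$p = -4741$
$T{\left(C,s \right)} = \frac{23 s}{784}$ ($T{\left(C,s \right)} = s \frac{1}{112} + s \frac{1}{49} = \frac{s}{112} + \frac{s}{49} = \frac{23 s}{784}$)
$T{\left(\left(2 - 1\right) 5,-48 \right)} + p = \frac{23}{784} \left(-48\right) - 4741 = - \frac{69}{49} - 4741 = - \frac{232378}{49}$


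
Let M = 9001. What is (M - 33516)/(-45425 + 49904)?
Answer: -24515/4479 ≈ -5.4733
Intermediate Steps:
(M - 33516)/(-45425 + 49904) = (9001 - 33516)/(-45425 + 49904) = -24515/4479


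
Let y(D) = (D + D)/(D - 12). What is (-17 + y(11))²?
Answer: 1521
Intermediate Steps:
y(D) = 2*D/(-12 + D) (y(D) = (2*D)/(-12 + D) = 2*D/(-12 + D))
(-17 + y(11))² = (-17 + 2*11/(-12 + 11))² = (-17 + 2*11/(-1))² = (-17 + 2*11*(-1))² = (-17 - 22)² = (-39)² = 1521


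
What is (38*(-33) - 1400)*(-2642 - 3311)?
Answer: 15799262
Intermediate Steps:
(38*(-33) - 1400)*(-2642 - 3311) = (-1254 - 1400)*(-5953) = -2654*(-5953) = 15799262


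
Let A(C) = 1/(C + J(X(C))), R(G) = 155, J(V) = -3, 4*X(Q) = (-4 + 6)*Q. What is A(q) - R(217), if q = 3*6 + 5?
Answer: -3099/20 ≈ -154.95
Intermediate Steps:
X(Q) = Q/2 (X(Q) = ((-4 + 6)*Q)/4 = (2*Q)/4 = Q/2)
q = 23 (q = 18 + 5 = 23)
A(C) = 1/(-3 + C) (A(C) = 1/(C - 3) = 1/(-3 + C))
A(q) - R(217) = 1/(-3 + 23) - 1*155 = 1/20 - 155 = -3099/20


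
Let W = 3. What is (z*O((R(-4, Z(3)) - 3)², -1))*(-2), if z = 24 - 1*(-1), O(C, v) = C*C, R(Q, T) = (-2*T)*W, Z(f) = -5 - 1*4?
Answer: -338260050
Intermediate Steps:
Z(f) = -9 (Z(f) = -5 - 4 = -9)
R(Q, T) = -6*T (R(Q, T) = -2*T*3 = -6*T)
O(C, v) = C²
z = 25 (z = 24 + 1 = 25)
(z*O((R(-4, Z(3)) - 3)², -1))*(-2) = (25*((-6*(-9) - 3)²)²)*(-2) = (25*((54 - 3)²)²)*(-2) = (25*(51²)²)*(-2) = (25*2601²)*(-2) = (25*6765201)*(-2) = 169130025*(-2) = -338260050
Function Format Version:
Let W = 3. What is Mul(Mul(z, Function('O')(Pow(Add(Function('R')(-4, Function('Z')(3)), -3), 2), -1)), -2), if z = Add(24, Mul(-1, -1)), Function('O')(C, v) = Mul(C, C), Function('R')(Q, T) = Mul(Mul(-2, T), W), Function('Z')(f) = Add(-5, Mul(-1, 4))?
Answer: -338260050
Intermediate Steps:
Function('Z')(f) = -9 (Function('Z')(f) = Add(-5, -4) = -9)
Function('R')(Q, T) = Mul(-6, T) (Function('R')(Q, T) = Mul(Mul(-2, T), 3) = Mul(-6, T))
Function('O')(C, v) = Pow(C, 2)
z = 25 (z = Add(24, 1) = 25)
Mul(Mul(z, Function('O')(Pow(Add(Function('R')(-4, Function('Z')(3)), -3), 2), -1)), -2) = Mul(Mul(25, Pow(Pow(Add(Mul(-6, -9), -3), 2), 2)), -2) = Mul(Mul(25, Pow(Pow(Add(54, -3), 2), 2)), -2) = Mul(Mul(25, Pow(Pow(51, 2), 2)), -2) = Mul(Mul(25, Pow(2601, 2)), -2) = Mul(Mul(25, 6765201), -2) = Mul(169130025, -2) = -338260050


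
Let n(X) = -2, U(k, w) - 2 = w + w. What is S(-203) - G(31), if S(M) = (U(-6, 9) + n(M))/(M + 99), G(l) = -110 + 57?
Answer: 2747/52 ≈ 52.827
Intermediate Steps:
G(l) = -53
U(k, w) = 2 + 2*w (U(k, w) = 2 + (w + w) = 2 + 2*w)
S(M) = 18/(99 + M) (S(M) = ((2 + 2*9) - 2)/(M + 99) = ((2 + 18) - 2)/(99 + M) = (20 - 2)/(99 + M) = 18/(99 + M))
S(-203) - G(31) = 18/(99 - 203) - 1*(-53) = 18/(-104) + 53 = 18*(-1/104) + 53 = -9/52 + 53 = 2747/52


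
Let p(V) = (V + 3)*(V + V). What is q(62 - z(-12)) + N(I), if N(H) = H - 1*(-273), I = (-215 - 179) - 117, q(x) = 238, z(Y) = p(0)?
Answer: 0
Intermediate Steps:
p(V) = 2*V*(3 + V) (p(V) = (3 + V)*(2*V) = 2*V*(3 + V))
z(Y) = 0 (z(Y) = 2*0*(3 + 0) = 2*0*3 = 0)
I = -511 (I = -394 - 117 = -511)
N(H) = 273 + H (N(H) = H + 273 = 273 + H)
q(62 - z(-12)) + N(I) = 238 + (273 - 511) = 238 - 238 = 0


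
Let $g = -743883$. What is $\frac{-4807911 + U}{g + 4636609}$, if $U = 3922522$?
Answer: $- \frac{885389}{3892726} \approx -0.22745$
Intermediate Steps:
$\frac{-4807911 + U}{g + 4636609} = \frac{-4807911 + 3922522}{-743883 + 4636609} = - \frac{885389}{3892726}$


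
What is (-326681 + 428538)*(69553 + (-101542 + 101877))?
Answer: 7118582016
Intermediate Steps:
(-326681 + 428538)*(69553 + (-101542 + 101877)) = 101857*(69553 + 335) = 101857*69888 = 7118582016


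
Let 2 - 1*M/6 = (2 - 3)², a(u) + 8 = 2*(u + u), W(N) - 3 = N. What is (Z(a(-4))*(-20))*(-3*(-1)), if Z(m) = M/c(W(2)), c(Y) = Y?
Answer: -72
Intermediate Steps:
W(N) = 3 + N
a(u) = -8 + 4*u (a(u) = -8 + 2*(u + u) = -8 + 2*(2*u) = -8 + 4*u)
M = 6 (M = 12 - 6*(2 - 3)² = 12 - 6*(-1)² = 12 - 6*1 = 12 - 6 = 6)
Z(m) = 6/5 (Z(m) = 6/(3 + 2) = 6/5)
(Z(a(-4))*(-20))*(-3*(-1)) = ((6/5)*(-20))*(-3*(-1)) = -24*3 = -72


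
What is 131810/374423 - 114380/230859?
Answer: -1770996850/12348417051 ≈ -0.14342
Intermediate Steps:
131810/374423 - 114380/230859 = 131810*(1/374423) - 114380*1/230859 = 18830/53489 - 114380/230859 = -1770996850/12348417051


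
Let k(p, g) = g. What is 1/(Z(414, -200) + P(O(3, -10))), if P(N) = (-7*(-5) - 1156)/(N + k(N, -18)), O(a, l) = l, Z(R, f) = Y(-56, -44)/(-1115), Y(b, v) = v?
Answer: 31220/1251147 ≈ 0.024953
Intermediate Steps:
Z(R, f) = 44/1115 (Z(R, f) = -44/(-1115) = -44*(-1/1115) = 44/1115)
P(N) = -1121/(-18 + N) (P(N) = (-7*(-5) - 1156)/(N - 18) = (35 - 1156)/(-18 + N) = -1121/(-18 + N))
1/(Z(414, -200) + P(O(3, -10))) = 1/(44/1115 - 1121/(-18 - 10)) = 1/(44/1115 - 1121/(-28)) = 1/(44/1115 - 1121*(-1/28)) = 1/(44/1115 + 1121/28) = 1/(1251147/31220) = 31220/1251147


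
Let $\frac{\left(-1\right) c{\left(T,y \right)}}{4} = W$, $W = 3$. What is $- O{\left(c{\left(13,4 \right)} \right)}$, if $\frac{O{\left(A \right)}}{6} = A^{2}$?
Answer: $-864$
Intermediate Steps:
$c{\left(T,y \right)} = -12$ ($c{\left(T,y \right)} = \left(-4\right) 3 = -12$)
$O{\left(A \right)} = 6 A^{2}$
$- O{\left(c{\left(13,4 \right)} \right)} = - 6 \left(-12\right)^{2} = - 6 \cdot 144 = \left(-1\right) 864 = -864$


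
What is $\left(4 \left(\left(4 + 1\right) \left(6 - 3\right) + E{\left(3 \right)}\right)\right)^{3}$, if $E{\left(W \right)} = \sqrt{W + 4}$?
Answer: $236160 + 43648 \sqrt{7} \approx 3.5164 \cdot 10^{5}$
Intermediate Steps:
$E{\left(W \right)} = \sqrt{4 + W}$
$\left(4 \left(\left(4 + 1\right) \left(6 - 3\right) + E{\left(3 \right)}\right)\right)^{3} = \left(4 \left(\left(4 + 1\right) \left(6 - 3\right) + \sqrt{4 + 3}\right)\right)^{3} = \left(4 \left(5 \cdot 3 + \sqrt{7}\right)\right)^{3} = \left(4 \left(15 + \sqrt{7}\right)\right)^{3} = \left(60 + 4 \sqrt{7}\right)^{3}$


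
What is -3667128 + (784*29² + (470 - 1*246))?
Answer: -3007560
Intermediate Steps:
-3667128 + (784*29² + (470 - 1*246)) = -3667128 + (784*841 + (470 - 246)) = -3667128 + (659344 + 224) = -3667128 + 659568 = -3007560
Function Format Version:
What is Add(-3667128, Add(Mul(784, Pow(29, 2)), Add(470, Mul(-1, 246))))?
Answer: -3007560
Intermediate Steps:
Add(-3667128, Add(Mul(784, Pow(29, 2)), Add(470, Mul(-1, 246)))) = Add(-3667128, Add(Mul(784, 841), Add(470, -246))) = Add(-3667128, Add(659344, 224)) = Add(-3667128, 659568) = -3007560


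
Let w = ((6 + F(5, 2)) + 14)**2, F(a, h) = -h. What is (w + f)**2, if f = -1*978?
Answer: 427716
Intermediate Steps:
f = -978
w = 324 (w = ((6 - 1*2) + 14)**2 = ((6 - 2) + 14)**2 = (4 + 14)**2 = 18**2 = 324)
(w + f)**2 = (324 - 978)**2 = (-654)**2 = 427716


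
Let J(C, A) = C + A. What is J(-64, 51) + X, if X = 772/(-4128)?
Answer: -13609/1032 ≈ -13.187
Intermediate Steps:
X = -193/1032 (X = 772*(-1/4128) = -193/1032 ≈ -0.18702)
J(C, A) = A + C
J(-64, 51) + X = (51 - 64) - 193/1032 = -13 - 193/1032 = -13609/1032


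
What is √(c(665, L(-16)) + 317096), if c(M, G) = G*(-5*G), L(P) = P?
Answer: 2*√78954 ≈ 561.97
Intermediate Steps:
c(M, G) = -5*G²
√(c(665, L(-16)) + 317096) = √(-5*(-16)² + 317096) = √(-5*256 + 317096) = √(-1280 + 317096) = √315816 = 2*√78954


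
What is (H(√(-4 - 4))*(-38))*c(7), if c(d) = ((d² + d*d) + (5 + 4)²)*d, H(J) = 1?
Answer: -47614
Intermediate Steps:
c(d) = d*(81 + 2*d²) (c(d) = ((d² + d²) + 9²)*d = (2*d² + 81)*d = (81 + 2*d²)*d = d*(81 + 2*d²))
(H(√(-4 - 4))*(-38))*c(7) = (1*(-38))*(7*(81 + 2*7²)) = -266*(81 + 2*49) = -266*(81 + 98) = -266*179 = -38*1253 = -47614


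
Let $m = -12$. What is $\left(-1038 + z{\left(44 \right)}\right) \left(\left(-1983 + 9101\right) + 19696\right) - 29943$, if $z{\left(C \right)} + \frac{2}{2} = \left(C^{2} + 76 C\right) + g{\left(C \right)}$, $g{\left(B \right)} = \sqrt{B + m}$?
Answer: $113688231 + 107256 \sqrt{2} \approx 1.1384 \cdot 10^{8}$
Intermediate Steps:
$g{\left(B \right)} = \sqrt{-12 + B}$ ($g{\left(B \right)} = \sqrt{B - 12} = \sqrt{-12 + B}$)
$z{\left(C \right)} = -1 + C^{2} + \sqrt{-12 + C} + 76 C$ ($z{\left(C \right)} = -1 + \left(\left(C^{2} + 76 C\right) + \sqrt{-12 + C}\right) = -1 + \left(C^{2} + \sqrt{-12 + C} + 76 C\right) = -1 + C^{2} + \sqrt{-12 + C} + 76 C$)
$\left(-1038 + z{\left(44 \right)}\right) \left(\left(-1983 + 9101\right) + 19696\right) - 29943 = \left(-1038 + \left(-1 + 44^{2} + \sqrt{-12 + 44} + 76 \cdot 44\right)\right) \left(\left(-1983 + 9101\right) + 19696\right) - 29943 = \left(-1038 + \left(-1 + 1936 + \sqrt{32} + 3344\right)\right) \left(7118 + 19696\right) - 29943 = \left(-1038 + \left(-1 + 1936 + 4 \sqrt{2} + 3344\right)\right) 26814 - 29943 = \left(-1038 + \left(5279 + 4 \sqrt{2}\right)\right) 26814 - 29943 = \left(4241 + 4 \sqrt{2}\right) 26814 - 29943 = \left(113718174 + 107256 \sqrt{2}\right) - 29943 = 113688231 + 107256 \sqrt{2}$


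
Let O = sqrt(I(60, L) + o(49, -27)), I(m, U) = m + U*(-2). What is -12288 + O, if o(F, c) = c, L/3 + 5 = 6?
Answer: -12288 + 3*sqrt(3) ≈ -12283.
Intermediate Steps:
L = 3 (L = -15 + 3*6 = -15 + 18 = 3)
I(m, U) = m - 2*U
O = 3*sqrt(3) (O = sqrt((60 - 2*3) - 27) = sqrt((60 - 6) - 27) = sqrt(54 - 27) = sqrt(27) = 3*sqrt(3) ≈ 5.1962)
-12288 + O = -12288 + 3*sqrt(3)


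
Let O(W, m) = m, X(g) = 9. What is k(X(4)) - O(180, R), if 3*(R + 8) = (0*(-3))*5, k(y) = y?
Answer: 17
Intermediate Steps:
R = -8 (R = -8 + ((0*(-3))*5)/3 = -8 + (0*5)/3 = -8 + (1/3)*0 = -8 + 0 = -8)
k(X(4)) - O(180, R) = 9 - 1*(-8) = 9 + 8 = 17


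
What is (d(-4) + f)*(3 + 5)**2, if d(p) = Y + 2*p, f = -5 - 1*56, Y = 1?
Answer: -4352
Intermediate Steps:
f = -61 (f = -5 - 56 = -61)
d(p) = 1 + 2*p
(d(-4) + f)*(3 + 5)**2 = ((1 + 2*(-4)) - 61)*(3 + 5)**2 = ((1 - 8) - 61)*8**2 = (-7 - 61)*64 = -68*64 = -4352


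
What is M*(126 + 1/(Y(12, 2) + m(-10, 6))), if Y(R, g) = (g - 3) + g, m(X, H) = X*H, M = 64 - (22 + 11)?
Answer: 230423/59 ≈ 3905.5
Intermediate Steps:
M = 31 (M = 64 - 1*33 = 64 - 33 = 31)
m(X, H) = H*X
Y(R, g) = -3 + 2*g (Y(R, g) = (-3 + g) + g = -3 + 2*g)
M*(126 + 1/(Y(12, 2) + m(-10, 6))) = 31*(126 + 1/((-3 + 2*2) + 6*(-10))) = 31*(126 + 1/((-3 + 4) - 60)) = 31*(126 + 1/(1 - 60)) = 31*(126 + 1/(-59)) = 31*(126 - 1/59) = 31*(7433/59) = 230423/59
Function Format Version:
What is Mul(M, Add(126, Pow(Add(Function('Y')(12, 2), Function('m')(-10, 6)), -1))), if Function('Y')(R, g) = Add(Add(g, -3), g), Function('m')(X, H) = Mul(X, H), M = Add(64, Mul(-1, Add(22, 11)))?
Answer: Rational(230423, 59) ≈ 3905.5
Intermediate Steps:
M = 31 (M = Add(64, Mul(-1, 33)) = Add(64, -33) = 31)
Function('m')(X, H) = Mul(H, X)
Function('Y')(R, g) = Add(-3, Mul(2, g)) (Function('Y')(R, g) = Add(Add(-3, g), g) = Add(-3, Mul(2, g)))
Mul(M, Add(126, Pow(Add(Function('Y')(12, 2), Function('m')(-10, 6)), -1))) = Mul(31, Add(126, Pow(Add(Add(-3, Mul(2, 2)), Mul(6, -10)), -1))) = Mul(31, Add(126, Pow(Add(Add(-3, 4), -60), -1))) = Mul(31, Add(126, Pow(Add(1, -60), -1))) = Mul(31, Add(126, Pow(-59, -1))) = Mul(31, Add(126, Rational(-1, 59))) = Mul(31, Rational(7433, 59)) = Rational(230423, 59)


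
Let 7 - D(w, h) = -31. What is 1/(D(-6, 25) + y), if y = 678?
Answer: 1/716 ≈ 0.0013966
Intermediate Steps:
D(w, h) = 38 (D(w, h) = 7 - 1*(-31) = 7 + 31 = 38)
1/(D(-6, 25) + y) = 1/(38 + 678) = 1/716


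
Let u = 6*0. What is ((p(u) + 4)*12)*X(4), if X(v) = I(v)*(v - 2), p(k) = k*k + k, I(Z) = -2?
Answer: -192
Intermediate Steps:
u = 0
p(k) = k + k**2 (p(k) = k**2 + k = k + k**2)
X(v) = 4 - 2*v (X(v) = -2*(v - 2) = -2*(-2 + v) = 4 - 2*v)
((p(u) + 4)*12)*X(4) = ((0*(1 + 0) + 4)*12)*(4 - 2*4) = ((0*1 + 4)*12)*(4 - 8) = ((0 + 4)*12)*(-4) = (4*12)*(-4) = 48*(-4) = -192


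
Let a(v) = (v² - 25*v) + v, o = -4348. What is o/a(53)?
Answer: -4348/1537 ≈ -2.8289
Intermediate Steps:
a(v) = v² - 24*v
o/a(53) = -4348*1/(53*(-24 + 53)) = -4348/(53*29) = -4348/1537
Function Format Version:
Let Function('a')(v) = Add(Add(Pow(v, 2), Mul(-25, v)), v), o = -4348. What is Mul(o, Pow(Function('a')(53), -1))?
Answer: Rational(-4348, 1537) ≈ -2.8289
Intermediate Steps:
Function('a')(v) = Add(Pow(v, 2), Mul(-24, v))
Mul(o, Pow(Function('a')(53), -1)) = Mul(-4348, Pow(Mul(53, Add(-24, 53)), -1)) = Mul(-4348, Pow(Mul(53, 29), -1)) = Mul(-4348, Pow(1537, -1)) = Mul(-4348, Rational(1, 1537)) = Rational(-4348, 1537)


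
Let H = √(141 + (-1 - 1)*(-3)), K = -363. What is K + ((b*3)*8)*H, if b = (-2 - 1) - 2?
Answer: -363 - 840*√3 ≈ -1817.9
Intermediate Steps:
b = -5 (b = -3 - 2 = -5)
H = 7*√3 (H = √(141 - 2*(-3)) = √(141 + 6) = √147 = 7*√3 ≈ 12.124)
K + ((b*3)*8)*H = -363 + (-5*3*8)*(7*√3) = -363 + (-15*8)*(7*√3) = -363 - 840*√3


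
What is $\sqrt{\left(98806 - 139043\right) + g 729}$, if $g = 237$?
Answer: $2 \sqrt{33134} \approx 364.05$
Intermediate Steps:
$\sqrt{\left(98806 - 139043\right) + g 729} = \sqrt{\left(98806 - 139043\right) + 237 \cdot 729} = \sqrt{-40237 + 172773} = \sqrt{132536} = 2 \sqrt{33134}$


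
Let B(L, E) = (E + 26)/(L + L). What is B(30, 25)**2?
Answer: 289/400 ≈ 0.72250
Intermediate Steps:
B(L, E) = (26 + E)/(2*L) (B(L, E) = (26 + E)/((2*L)) = (26 + E)*(1/(2*L)) = (26 + E)/(2*L))
B(30, 25)**2 = ((1/2)*(26 + 25)/30)**2 = ((1/2)*(1/30)*51)**2 = (17/20)**2 = 289/400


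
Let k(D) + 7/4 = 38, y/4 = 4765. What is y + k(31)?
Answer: 76385/4 ≈ 19096.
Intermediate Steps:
y = 19060 (y = 4*4765 = 19060)
k(D) = 145/4 (k(D) = -7/4 + 38 = 145/4)
y + k(31) = 19060 + 145/4 = 76385/4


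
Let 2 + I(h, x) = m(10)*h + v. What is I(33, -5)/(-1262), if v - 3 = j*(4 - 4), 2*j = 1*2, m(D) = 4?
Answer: -133/1262 ≈ -0.10539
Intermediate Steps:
j = 1 (j = (1*2)/2 = (1/2)*2 = 1)
v = 3 (v = 3 + 1*(4 - 4) = 3 + 1*0 = 3 + 0 = 3)
I(h, x) = 1 + 4*h (I(h, x) = -2 + (4*h + 3) = -2 + (3 + 4*h) = 1 + 4*h)
I(33, -5)/(-1262) = (1 + 4*33)/(-1262) = (1 + 132)*(-1/1262) = 133*(-1/1262) = -133/1262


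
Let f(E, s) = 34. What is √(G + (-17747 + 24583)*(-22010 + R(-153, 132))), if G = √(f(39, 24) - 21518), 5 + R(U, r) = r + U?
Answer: √(-150638096 + 2*I*√5371) ≈ 0.e-2 + 12273.0*I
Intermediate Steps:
R(U, r) = -5 + U + r (R(U, r) = -5 + (r + U) = -5 + (U + r) = -5 + U + r)
G = 2*I*√5371 (G = √(34 - 21518) = √(-21484) = 2*I*√5371 ≈ 146.57*I)
√(G + (-17747 + 24583)*(-22010 + R(-153, 132))) = √(2*I*√5371 + (-17747 + 24583)*(-22010 + (-5 - 153 + 132))) = √(2*I*√5371 + 6836*(-22010 - 26)) = √(2*I*√5371 + 6836*(-22036)) = √(2*I*√5371 - 150638096) = √(-150638096 + 2*I*√5371)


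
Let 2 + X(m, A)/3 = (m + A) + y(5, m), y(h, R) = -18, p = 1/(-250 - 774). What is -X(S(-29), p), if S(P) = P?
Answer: 150531/1024 ≈ 147.00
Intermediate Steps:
p = -1/1024 (p = 1/(-1024) = -1/1024 ≈ -0.00097656)
X(m, A) = -60 + 3*A + 3*m (X(m, A) = -6 + 3*((m + A) - 18) = -6 + 3*((A + m) - 18) = -6 + 3*(-18 + A + m) = -6 + (-54 + 3*A + 3*m) = -60 + 3*A + 3*m)
-X(S(-29), p) = -(-60 + 3*(-1/1024) + 3*(-29)) = -(-60 - 3/1024 - 87) = -1*(-150531/1024) = 150531/1024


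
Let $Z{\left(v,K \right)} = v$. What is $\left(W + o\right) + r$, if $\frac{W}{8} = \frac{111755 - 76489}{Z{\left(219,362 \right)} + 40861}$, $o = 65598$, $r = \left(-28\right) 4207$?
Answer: $- \frac{268001464}{5135} \approx -52191.0$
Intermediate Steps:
$r = -117796$
$W = \frac{35266}{5135}$ ($W = 8 \frac{111755 - 76489}{219 + 40861} = 8 \cdot \frac{35266}{41080} = 8 \cdot 35266 \cdot \frac{1}{41080} = 8 \cdot \frac{17633}{20540} = \frac{35266}{5135} \approx 6.8678$)
$\left(W + o\right) + r = \left(\frac{35266}{5135} + 65598\right) - 117796 = \frac{336880996}{5135} - 117796 = - \frac{268001464}{5135}$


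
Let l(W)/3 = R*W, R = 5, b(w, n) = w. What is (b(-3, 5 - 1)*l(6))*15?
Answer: -4050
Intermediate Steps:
l(W) = 15*W (l(W) = 3*(5*W) = 15*W)
(b(-3, 5 - 1)*l(6))*15 = -45*6*15 = -3*90*15 = -270*15 = -4050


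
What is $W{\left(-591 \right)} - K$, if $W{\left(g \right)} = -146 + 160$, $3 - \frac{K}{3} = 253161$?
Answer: $759488$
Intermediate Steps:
$K = -759474$ ($K = 9 - 759483 = -759474$)
$W{\left(g \right)} = 14$
$W{\left(-591 \right)} - K = 14 - -759474 = 14 + 759474 = 759488$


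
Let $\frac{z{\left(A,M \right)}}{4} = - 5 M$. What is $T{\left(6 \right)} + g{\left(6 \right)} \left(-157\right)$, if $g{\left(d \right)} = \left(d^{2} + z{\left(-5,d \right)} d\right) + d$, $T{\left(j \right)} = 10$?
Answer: $106456$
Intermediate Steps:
$z{\left(A,M \right)} = - 20 M$ ($z{\left(A,M \right)} = 4 \left(- 5 M\right) = - 20 M$)
$g{\left(d \right)} = d - 19 d^{2}$ ($g{\left(d \right)} = \left(d^{2} + - 20 d d\right) + d = \left(d^{2} - 20 d^{2}\right) + d = - 19 d^{2} + d = d - 19 d^{2}$)
$T{\left(6 \right)} + g{\left(6 \right)} \left(-157\right) = 10 + 6 \left(1 - 114\right) \left(-157\right) = 10 + 6 \left(-113\right) \left(-157\right) = 10 - -106446 = 10 + 106446 = 106456$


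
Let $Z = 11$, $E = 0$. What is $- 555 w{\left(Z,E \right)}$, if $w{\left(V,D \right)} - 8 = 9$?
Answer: $-9435$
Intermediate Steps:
$w{\left(V,D \right)} = 17$ ($w{\left(V,D \right)} = 8 + 9 = 17$)
$- 555 w{\left(Z,E \right)} = \left(-555\right) 17 = -9435$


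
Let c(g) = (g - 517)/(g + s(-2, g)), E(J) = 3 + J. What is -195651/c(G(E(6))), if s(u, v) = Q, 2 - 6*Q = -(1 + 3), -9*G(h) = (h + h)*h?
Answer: -3326067/535 ≈ -6216.9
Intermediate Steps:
G(h) = -2*h**2/9 (G(h) = -(h + h)*h/9 = -2*h*h/9 = -2*h**2/9)
Q = 1 (Q = 1/3 - (-1)*(1 + 3)/6 = 1/3 - (-1)*4/6 = 1/3 - 1/6*(-4) = 1/3 + 2/3 = 1)
s(u, v) = 1
c(g) = (-517 + g)/(1 + g) (c(g) = (g - 517)/(g + 1) = (-517 + g)/(1 + g))
-195651/c(G(E(6))) = -195651*(1 - 2*(3 + 6)**2/9)/(-517 - 2*(3 + 6)**2/9) = -195651*(1 - 2/9*9**2)/(-517 - 2/9*9**2) = -195651*(1 - 2/9*81)/(-517 - 2/9*81) = -195651*(1 - 18)/(-517 - 18) = -195651/(-535/(-17)) = -195651/((-1/17*(-535))) = -195651/535/17 = -195651*17/535 = -3326067/535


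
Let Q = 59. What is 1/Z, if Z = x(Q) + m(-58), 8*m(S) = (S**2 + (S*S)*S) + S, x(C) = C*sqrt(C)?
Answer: -383612/9194099345 - 944*sqrt(59)/9194099345 ≈ -4.2512e-5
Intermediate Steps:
x(C) = C**(3/2)
m(S) = S/8 + S**2/8 + S**3/8 (m(S) = ((S**2 + (S*S)*S) + S)/8 = ((S**2 + S**2*S) + S)/8 = ((S**2 + S**3) + S)/8 = (S + S**2 + S**3)/8 = S/8 + S**2/8 + S**3/8)
Z = -95903/4 + 59*sqrt(59) (Z = 59**(3/2) + (1/8)*(-58)*(1 - 58 + (-58)**2) = 59*sqrt(59) + (1/8)*(-58)*(1 - 58 + 3364) = 59*sqrt(59) + (1/8)*(-58)*3307 = 59*sqrt(59) - 95903/4 = -95903/4 + 59*sqrt(59) ≈ -23523.)
1/Z = 1/(-95903/4 + 59*sqrt(59))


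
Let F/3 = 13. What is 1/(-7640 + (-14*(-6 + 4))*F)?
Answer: -1/6548 ≈ -0.00015272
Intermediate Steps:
F = 39 (F = 3*13 = 39)
1/(-7640 + (-14*(-6 + 4))*F) = 1/(-7640 - 14*(-6 + 4)*39) = 1/(-7640 - 14*(-2)*39) = 1/(-7640 + 28*39) = 1/(-7640 + 1092) = 1/(-6548) = -1/6548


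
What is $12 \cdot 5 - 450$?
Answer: $-390$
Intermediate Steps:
$12 \cdot 5 - 450 = 60 - 450 = -390$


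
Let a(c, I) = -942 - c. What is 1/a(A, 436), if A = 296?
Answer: -1/1238 ≈ -0.00080775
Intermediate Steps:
1/a(A, 436) = 1/(-942 - 1*296) = 1/(-942 - 296) = 1/(-1238) = -1/1238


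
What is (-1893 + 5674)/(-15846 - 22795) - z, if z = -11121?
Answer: 429722780/38641 ≈ 11121.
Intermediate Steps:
(-1893 + 5674)/(-15846 - 22795) - z = (-1893 + 5674)/(-15846 - 22795) - 1*(-11121) = 3781/(-38641) + 11121 = 3781*(-1/38641) + 11121 = -3781/38641 + 11121 = 429722780/38641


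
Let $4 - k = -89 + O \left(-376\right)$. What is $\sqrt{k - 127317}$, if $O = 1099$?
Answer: $20 \sqrt{715} \approx 534.79$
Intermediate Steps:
$k = 413317$ ($k = 4 - \left(-89 + 1099 \left(-376\right)\right) = 4 - \left(-89 - 413224\right) = 4 - -413313 = 4 + 413313 = 413317$)
$\sqrt{k - 127317} = \sqrt{413317 - 127317} = \sqrt{286000} = 20 \sqrt{715}$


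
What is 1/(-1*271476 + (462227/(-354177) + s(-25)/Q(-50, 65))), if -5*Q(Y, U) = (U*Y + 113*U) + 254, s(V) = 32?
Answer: -1540315773/418160831684491 ≈ -3.6835e-6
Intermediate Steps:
Q(Y, U) = -254/5 - 113*U/5 - U*Y/5 (Q(Y, U) = -((U*Y + 113*U) + 254)/5 = -((113*U + U*Y) + 254)/5 = -(254 + 113*U + U*Y)/5 = -254/5 - 113*U/5 - U*Y/5)
1/(-1*271476 + (462227/(-354177) + s(-25)/Q(-50, 65))) = 1/(-1*271476 + (462227/(-354177) + 32/(-254/5 - 113/5*65 - ⅕*65*(-50)))) = 1/(-271476 + (462227*(-1/354177) + 32/(-254/5 - 1469 + 650))) = 1/(-271476 + (-462227/354177 + 32/(-4349/5))) = 1/(-271476 + (-462227/354177 + 32*(-5/4349))) = 1/(-271476 + (-462227/354177 - 160/4349)) = 1/(-271476 - 2066893543/1540315773) = 1/(-418160831684491/1540315773) = -1540315773/418160831684491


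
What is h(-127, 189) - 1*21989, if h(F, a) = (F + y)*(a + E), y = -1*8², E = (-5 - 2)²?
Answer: -67447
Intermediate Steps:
E = 49 (E = (-7)² = 49)
y = -64 (y = -1*64 = -64)
h(F, a) = (-64 + F)*(49 + a) (h(F, a) = (F - 64)*(a + 49) = (-64 + F)*(49 + a))
h(-127, 189) - 1*21989 = (-3136 - 64*189 + 49*(-127) - 127*189) - 1*21989 = (-3136 - 12096 - 6223 - 24003) - 21989 = -45458 - 21989 = -67447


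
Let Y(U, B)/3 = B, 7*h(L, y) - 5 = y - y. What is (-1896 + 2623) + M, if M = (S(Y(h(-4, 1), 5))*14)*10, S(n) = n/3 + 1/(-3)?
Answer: 4141/3 ≈ 1380.3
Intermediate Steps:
h(L, y) = 5/7 (h(L, y) = 5/7 + (y - y)/7 = 5/7 + (1/7)*0 = 5/7 + 0 = 5/7)
Y(U, B) = 3*B
S(n) = -1/3 + n/3 (S(n) = n*(1/3) + 1*(-1/3) = n/3 - 1/3 = -1/3 + n/3)
M = 1960/3 (M = ((-1/3 + (3*5)/3)*14)*10 = ((-1/3 + (1/3)*15)*14)*10 = ((-1/3 + 5)*14)*10 = ((14/3)*14)*10 = (196/3)*10 = 1960/3 ≈ 653.33)
(-1896 + 2623) + M = (-1896 + 2623) + 1960/3 = 727 + 1960/3 = 4141/3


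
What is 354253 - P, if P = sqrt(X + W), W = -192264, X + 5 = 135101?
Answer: 354253 - 12*I*sqrt(397) ≈ 3.5425e+5 - 239.1*I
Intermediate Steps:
X = 135096 (X = -5 + 135101 = 135096)
P = 12*I*sqrt(397) (P = sqrt(135096 - 192264) = sqrt(-57168) = 12*I*sqrt(397) ≈ 239.1*I)
354253 - P = 354253 - 12*I*sqrt(397)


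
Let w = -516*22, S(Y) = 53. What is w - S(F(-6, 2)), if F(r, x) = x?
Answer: -11405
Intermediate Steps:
w = -11352
w - S(F(-6, 2)) = -11352 - 1*53 = -11352 - 53 = -11405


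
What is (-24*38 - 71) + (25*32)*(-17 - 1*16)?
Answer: -27383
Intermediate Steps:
(-24*38 - 71) + (25*32)*(-17 - 1*16) = (-912 - 71) + 800*(-17 - 16) = -983 + 800*(-33) = -983 - 26400 = -27383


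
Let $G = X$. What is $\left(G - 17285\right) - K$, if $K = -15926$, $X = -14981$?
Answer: $-16340$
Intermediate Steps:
$G = -14981$
$\left(G - 17285\right) - K = \left(-14981 - 17285\right) - -15926 = \left(-14981 - 17285\right) + 15926 = -32266 + 15926 = -16340$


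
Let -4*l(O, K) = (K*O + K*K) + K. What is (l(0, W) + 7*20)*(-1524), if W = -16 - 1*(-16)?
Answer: -213360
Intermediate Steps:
W = 0 (W = -16 + 16 = 0)
l(O, K) = -K/4 - K**2/4 - K*O/4 (l(O, K) = -((K*O + K*K) + K)/4 = -((K*O + K**2) + K)/4 = -((K**2 + K*O) + K)/4 = -(K + K**2 + K*O)/4 = -K/4 - K**2/4 - K*O/4)
(l(0, W) + 7*20)*(-1524) = (-1/4*0*(1 + 0 + 0) + 7*20)*(-1524) = (-1/4*0*1 + 140)*(-1524) = (0 + 140)*(-1524) = 140*(-1524) = -213360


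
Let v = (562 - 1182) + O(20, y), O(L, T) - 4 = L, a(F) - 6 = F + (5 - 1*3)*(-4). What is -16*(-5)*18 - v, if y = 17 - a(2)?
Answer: 2036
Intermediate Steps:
a(F) = -2 + F (a(F) = 6 + (F + (5 - 1*3)*(-4)) = 6 + (F + (5 - 3)*(-4)) = 6 + (F + 2*(-4)) = 6 + (F - 8) = 6 + (-8 + F) = -2 + F)
y = 17 (y = 17 - (-2 + 2) = 17 - 1*0 = 17 + 0 = 17)
O(L, T) = 4 + L
v = -596 (v = (562 - 1182) + (4 + 20) = -620 + 24 = -596)
-16*(-5)*18 - v = -16*(-5)*18 - 1*(-596) = 80*18 + 596 = 1440 + 596 = 2036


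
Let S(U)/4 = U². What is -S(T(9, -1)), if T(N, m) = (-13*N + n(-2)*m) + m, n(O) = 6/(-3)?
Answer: -53824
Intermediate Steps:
n(O) = -2 (n(O) = 6*(-⅓) = -2)
T(N, m) = -m - 13*N (T(N, m) = (-13*N - 2*m) + m = -m - 13*N)
S(U) = 4*U²
-S(T(9, -1)) = -4*(-1*(-1) - 13*9)² = -4*(1 - 117)² = -4*(-116)² = -4*13456 = -1*53824 = -53824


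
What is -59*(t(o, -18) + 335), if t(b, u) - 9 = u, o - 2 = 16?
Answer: -19234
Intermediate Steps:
o = 18 (o = 2 + 16 = 18)
t(b, u) = 9 + u
-59*(t(o, -18) + 335) = -59*((9 - 18) + 335) = -59*(-9 + 335) = -59*326 = -19234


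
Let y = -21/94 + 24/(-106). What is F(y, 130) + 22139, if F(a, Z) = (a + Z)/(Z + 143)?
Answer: 30111589373/1360086 ≈ 22139.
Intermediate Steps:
y = -2241/4982 (y = -21*1/94 + 24*(-1/106) = -21/94 - 12/53 = -2241/4982 ≈ -0.44982)
F(a, Z) = (Z + a)/(143 + Z)
F(y, 130) + 22139 = (130 - 2241/4982)/(143 + 130) + 22139 = (645419/4982)/273 + 22139 = (1/273)*(645419/4982) + 22139 = 645419/1360086 + 22139 = 30111589373/1360086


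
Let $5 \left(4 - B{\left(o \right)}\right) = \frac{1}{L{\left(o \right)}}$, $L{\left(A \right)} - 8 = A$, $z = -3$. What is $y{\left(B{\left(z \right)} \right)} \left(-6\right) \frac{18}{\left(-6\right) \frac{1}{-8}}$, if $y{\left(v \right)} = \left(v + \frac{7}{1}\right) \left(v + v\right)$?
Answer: $- \frac{7812288}{625} \approx -12500.0$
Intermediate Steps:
$L{\left(A \right)} = 8 + A$
$B{\left(o \right)} = 4 - \frac{1}{5 \left(8 + o\right)}$
$y{\left(v \right)} = 2 v \left(7 + v\right)$ ($y{\left(v \right)} = \left(v + 7 \cdot 1\right) 2 v = \left(v + 7\right) 2 v = \left(7 + v\right) 2 v = 2 v \left(7 + v\right)$)
$y{\left(B{\left(z \right)} \right)} \left(-6\right) \frac{18}{\left(-6\right) \frac{1}{-8}} = 2 \frac{159 + 20 \left(-3\right)}{5 \left(8 - 3\right)} \left(7 + \frac{159 + 20 \left(-3\right)}{5 \left(8 - 3\right)}\right) \left(-6\right) \frac{18}{\left(-6\right) \frac{1}{-8}} = 2 \frac{159 - 60}{5 \cdot 5} \left(7 + \frac{159 - 60}{5 \cdot 5}\right) \left(-6\right) \frac{18}{\left(-6\right) \left(- \frac{1}{8}\right)} = 2 \cdot \frac{1}{5} \cdot \frac{1}{5} \cdot 99 \left(7 + \frac{1}{5} \cdot \frac{1}{5} \cdot 99\right) \left(-6\right) \frac{18}{\frac{3}{4}} = 2 \cdot \frac{99}{25} \left(7 + \frac{99}{25}\right) \left(-6\right) 18 \cdot \frac{4}{3} = 2 \cdot \frac{99}{25} \cdot \frac{274}{25} \left(-6\right) 24 = \frac{54252}{625} \left(-6\right) 24 = \left(- \frac{325512}{625}\right) 24 = - \frac{7812288}{625}$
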